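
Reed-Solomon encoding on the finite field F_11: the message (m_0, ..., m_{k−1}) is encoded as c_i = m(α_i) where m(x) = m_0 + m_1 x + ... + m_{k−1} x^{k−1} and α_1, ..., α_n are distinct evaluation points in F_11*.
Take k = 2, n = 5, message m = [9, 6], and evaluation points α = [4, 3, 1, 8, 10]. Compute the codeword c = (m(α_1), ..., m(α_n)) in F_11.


c = [0, 5, 4, 2, 3]

Message polynomial: m(x) = 9 + 6·x (mod 11).
For each evaluation point α_i, compute m(α_i) mod 11:
  α_1 = 4: Horner steps 6 → 0, so m(4) = 0.
  α_2 = 3: Horner steps 6 → 5, so m(3) = 5.
  α_3 = 1: Horner steps 6 → 4, so m(1) = 4.
  α_4 = 8: Horner steps 6 → 2, so m(8) = 2.
  α_5 = 10: Horner steps 6 → 3, so m(10) = 3.
Codeword c = [0, 5, 4, 2, 3] ∈ F_11^5.


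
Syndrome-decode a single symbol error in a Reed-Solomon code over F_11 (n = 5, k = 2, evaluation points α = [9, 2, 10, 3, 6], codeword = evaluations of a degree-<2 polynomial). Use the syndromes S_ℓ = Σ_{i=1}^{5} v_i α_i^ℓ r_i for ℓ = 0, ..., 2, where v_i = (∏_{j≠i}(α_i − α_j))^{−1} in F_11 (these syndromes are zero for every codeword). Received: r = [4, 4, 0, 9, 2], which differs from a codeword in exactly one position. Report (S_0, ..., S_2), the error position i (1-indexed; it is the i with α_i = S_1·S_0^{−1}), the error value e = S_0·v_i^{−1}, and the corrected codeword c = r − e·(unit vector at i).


S = (7, 8, 6), error at position 1, error magnitude e = 9, c = [6, 4, 0, 9, 2].

Step 1: column multipliers v_i = (∏_{j≠i}(α_i − α_j))^{−1} mod 11.
  i = 1 (α = 9): (9−2)(9−10)(9−3)(9−6) = 7·(−1)·6·3 = −126 ≡ 6, so v_1 = 6^{−1} = 2 (mod 11).
  i = 2 (α = 2): (2−9)(2−10)(2−3)(2−6) = (−7)·(−8)·(−1)·(−4) = 224 ≡ 4, so v_2 = 4^{−1} = 3 (mod 11).
  i = 3 (α = 10): (10−9)(10−2)(10−3)(10−6) = 1·8·7·4 = 224 ≡ 4, so v_3 = 4^{−1} = 3 (mod 11).
  i = 4 (α = 3): (3−9)(3−2)(3−10)(3−6) = (−6)·1·(−7)·(−3) = −126 ≡ 6, so v_4 = 6^{−1} = 2 (mod 11).
  i = 5 (α = 6): (6−9)(6−2)(6−10)(6−3) = (−3)·4·(−4)·3 = 144 ≡ 1, so v_5 = 1^{−1} = 1 (mod 11).
  v = [2, 3, 3, 2, 1].
Step 2: syndromes of r = [4, 4, 0, 9, 2] (all sums mod 11).
  S_0 = Σ v_i r_i = 2·4 + 3·4 + 3·0 + 2·9 + 1·2 = 40 ≡ 7.
  S_1 = Σ v_i α_i r_i = 2·9·4 + 3·2·4 + 3·10·0 + 2·3·9 + 1·6·2 = 162 ≡ 8.
  α_i^2 mod 11 = [4, 4, 1, 9, 3].
  S_2 = Σ v_i α_i^2 r_i = 2·4·4 + 3·4·4 + 3·1·0 + 2·9·9 + 1·3·2 = 248 ≡ 6.
  S = (7, 8, 6) ≠ 0, so r is not a codeword (an error is present).
Step 3: locate the error. For a single error e at position i, S_ℓ = v_i·e·α_i^ℓ, so α_err = S_1/S_0.
  S_0^{−1} = 7^{−1} = 8 (mod 11), so α_err = 8·8 = 64 ≡ 9 = α_1. Error position i = 1.
  Consistency check: S_2/S_1 = 6·7 = 42 ≡ 9 = α_err ✓ (single-error assumption holds).
Step 4: error magnitude e = S_0/v_1 = S_0·∏_{j≠1}(α_1 − α_j) = 7·6 = 42 ≡ 9 (mod 11).
Step 5: correct position 1: c_1 = r_1 − e = 4 − 9 ≡ 6 (mod 11). Hence c = [6, 4, 0, 9, 2].
  Check: interpolating c through the α_i gives m(x) = 5 + 5·x (degree < 2) with m(α_i) = c_i for every i, so c is indeed a codeword.


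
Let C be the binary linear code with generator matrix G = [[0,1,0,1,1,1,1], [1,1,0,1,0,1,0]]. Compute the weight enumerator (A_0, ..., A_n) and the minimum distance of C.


Weight distribution: A_0 = 1, A_3 = 1, A_4 = 1, A_5 = 1. Minimum distance d = 3.

Enumerate all 2^2 = 4 messages m ∈ F_2^2.
For each, compute codeword c = mG in F_2^7, then tally its weight.
  m = 00 → c = 0000000, weight = 0.
  m = 10 → c = 0101111, weight = 5.
  m = 01 → c = 1101010, weight = 4.
  m = 11 → c = 1000101, weight = 3.
Tally weights:
  weight 0: 1 codewords.
  weight 3: 1 codewords.
  weight 4: 1 codewords.
  weight 5: 1 codewords.
Minimum distance d = smallest w > 0 with A_w > 0 = 3.
Sanity: Σ A_w = 4 = 2^2 = 4 ✓.


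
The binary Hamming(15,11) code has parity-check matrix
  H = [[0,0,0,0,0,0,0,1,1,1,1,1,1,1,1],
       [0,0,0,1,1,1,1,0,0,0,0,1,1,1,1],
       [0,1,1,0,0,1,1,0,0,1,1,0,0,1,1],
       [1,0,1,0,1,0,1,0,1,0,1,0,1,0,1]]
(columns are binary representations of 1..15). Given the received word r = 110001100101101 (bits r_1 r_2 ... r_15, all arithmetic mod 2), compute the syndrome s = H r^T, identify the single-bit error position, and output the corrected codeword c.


s = (0, 1, 1, 0)^T, error position = 6, corrected codeword c = 110000100101101

Compute s = H r^T mod 2 one row at a time:
  s_1 = 0 + 0 + 1 + 0 + 1 + 1 + 0 + 1 = 4 ≡ 0 (mod 2).
  s_2 = 0 + 0 + 1 + 1 + 1 + 1 + 0 + 1 = 5 ≡ 1 (mod 2).
  s_3 = 1 + 0 + 1 + 1 + 1 + 0 + 0 + 1 = 5 ≡ 1 (mod 2).
  s_4 = 1 + 0 + 0 + 1 + 0 + 0 + 1 + 1 = 4 ≡ 0 (mod 2).
s = (0, 1, 1, 0)^T — this equals column 6 of H (binary 0110), so error is at position 6.
Correct: flip bit 6 of r = 110001100101101 to get c = 110000100101101.


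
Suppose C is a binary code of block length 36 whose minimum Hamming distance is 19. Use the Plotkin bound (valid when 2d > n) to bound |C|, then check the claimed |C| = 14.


Plotkin bound M ≤ 18; given |C| = 14 ≤ bound (satisfied).

Check applicability: 2d = 38, n = 36.
2d − n = 2 > 0, so Plotkin applies.
Compute d/(2d−n) = 19/2 ≈ 9.5000.
⌊d/(2d−n)⌋ = 9.
Plotkin bound: M ≤ 2·9 = 18.
Given |C| = 14, check: satisfied.
This |C| is below the Plotkin bound.


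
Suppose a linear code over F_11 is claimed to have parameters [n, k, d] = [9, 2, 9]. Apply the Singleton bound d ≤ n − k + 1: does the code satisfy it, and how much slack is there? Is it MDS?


Singleton RHS = n − k + 1 = 8, slack = -1, bound violated (no such code; not MDS).

Singleton bound: d ≤ n − k + 1.
Here n = 9, k = 2, so n − k + 1 = 8.
Given d = 9, check d ≤ 8: NO.
Slack = (n − k + 1) − d = -1.
The slack is negative: d = 9 exceeds n − k + 1 = 8 by 1, so the Singleton bound is violated and no linear [9, 2, 9]_11 code can exist. In particular it is not MDS (MDS requires d = n − k + 1 exactly).
Description: the claimed parameters are [9, 2, 9]_11; such a code would be impossible (violates the Singleton bound).


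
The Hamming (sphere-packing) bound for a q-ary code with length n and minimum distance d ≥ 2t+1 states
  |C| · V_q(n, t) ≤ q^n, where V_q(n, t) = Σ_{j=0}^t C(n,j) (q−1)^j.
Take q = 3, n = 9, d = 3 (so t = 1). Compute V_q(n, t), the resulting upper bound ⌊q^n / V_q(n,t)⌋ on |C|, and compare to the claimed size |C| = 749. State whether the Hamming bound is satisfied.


V_q(n, t) = 19, q^n = 19683, Hamming bound = 1035, |C| = 749 ≤ bound (satisfied).

Step 1: Compute V_q(n, t) = Σ_{j=0}^1 C(n, j) (q−1)^j.
  j = 0: C(9,0)·(2)^0 = 1·1 = 1.
  j = 1: C(9,1)·(2)^1 = 9·2 = 18.
  V_q(n, t) = 1 + 18 = 19.
Step 2: q^n = 3^9 = 19683.
Step 3: Hamming bound ⌊q^n / V_q(n,t)⌋ = ⌊19683/19⌋ = 1035.
Step 4: Compare |C| = 749 to 1035: satisfied.
The claimed |C| lies below the Hamming bound.


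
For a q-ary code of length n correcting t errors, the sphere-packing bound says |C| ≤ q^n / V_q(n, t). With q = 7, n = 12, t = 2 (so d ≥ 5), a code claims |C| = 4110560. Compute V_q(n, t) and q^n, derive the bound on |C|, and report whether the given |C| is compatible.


V_q(n, t) = 2449, q^n = 13841287201, Hamming bound = 5651811, |C| = 4110560 ≤ bound (satisfied).

Step 1: Compute V_q(n, t) = Σ_{j=0}^2 C(n, j) (q−1)^j.
  j = 0: C(12,0)·(6)^0 = 1·1 = 1.
  j = 1: C(12,1)·(6)^1 = 12·6 = 72.
  j = 2: C(12,2)·(6)^2 = 66·36 = 2376.
  V_q(n, t) = 1 + 72 + 2376 = 2449.
Step 2: q^n = 7^12 = 13841287201.
Step 3: Hamming bound ⌊q^n / V_q(n,t)⌋ = ⌊13841287201/2449⌋ = 5651811.
Step 4: Compare |C| = 4110560 to 5651811: satisfied.
The claimed |C| lies below the Hamming bound.


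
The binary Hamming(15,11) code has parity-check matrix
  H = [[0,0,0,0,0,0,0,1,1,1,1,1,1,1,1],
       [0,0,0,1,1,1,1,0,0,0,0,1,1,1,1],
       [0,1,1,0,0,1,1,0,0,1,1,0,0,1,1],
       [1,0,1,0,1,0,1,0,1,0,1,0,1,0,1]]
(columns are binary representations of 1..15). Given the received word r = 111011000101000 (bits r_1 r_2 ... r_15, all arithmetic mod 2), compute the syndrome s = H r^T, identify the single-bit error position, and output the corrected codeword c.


s = (0, 1, 0, 1)^T, error position = 5, corrected codeword c = 111001000101000

Compute s = H r^T mod 2 one row at a time:
  s_1 = 0 + 0 + 1 + 0 + 1 + 0 + 0 + 0 = 2 ≡ 0 (mod 2).
  s_2 = 0 + 1 + 1 + 0 + 1 + 0 + 0 + 0 = 3 ≡ 1 (mod 2).
  s_3 = 1 + 1 + 1 + 0 + 1 + 0 + 0 + 0 = 4 ≡ 0 (mod 2).
  s_4 = 1 + 1 + 1 + 0 + 0 + 0 + 0 + 0 = 3 ≡ 1 (mod 2).
s = (0, 1, 0, 1)^T — this equals column 5 of H (binary 0101), so error is at position 5.
Correct: flip bit 5 of r = 111011000101000 to get c = 111001000101000.


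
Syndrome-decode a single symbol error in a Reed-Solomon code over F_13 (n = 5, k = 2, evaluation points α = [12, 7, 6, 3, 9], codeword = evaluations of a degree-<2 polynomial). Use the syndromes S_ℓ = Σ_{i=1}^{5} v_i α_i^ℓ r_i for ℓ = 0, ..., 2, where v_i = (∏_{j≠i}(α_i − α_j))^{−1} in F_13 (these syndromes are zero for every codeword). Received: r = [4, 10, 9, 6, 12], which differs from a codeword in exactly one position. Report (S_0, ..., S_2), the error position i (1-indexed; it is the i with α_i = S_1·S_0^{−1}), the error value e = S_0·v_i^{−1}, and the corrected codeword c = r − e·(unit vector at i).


S = (7, 6, 7), error at position 1, error magnitude e = 2, c = [2, 10, 9, 6, 12].

Step 1: column multipliers v_i = (∏_{j≠i}(α_i − α_j))^{−1} mod 13.
  i = 1 (α = 12): (12−7)(12−6)(12−3)(12−9) = 5·6·9·3 = 810 ≡ 4, so v_1 = 4^{−1} = 10 (mod 13).
  i = 2 (α = 7): (7−12)(7−6)(7−3)(7−9) = (−5)·1·4·(−2) = 40 ≡ 1, so v_2 = 1^{−1} = 1 (mod 13).
  i = 3 (α = 6): (6−12)(6−7)(6−3)(6−9) = (−6)·(−1)·3·(−3) = −54 ≡ 11, so v_3 = 11^{−1} = 6 (mod 13).
  i = 4 (α = 3): (3−12)(3−7)(3−6)(3−9) = (−9)·(−4)·(−3)·(−6) = 648 ≡ 11, so v_4 = 11^{−1} = 6 (mod 13).
  i = 5 (α = 9): (9−12)(9−7)(9−6)(9−3) = (−3)·2·3·6 = −108 ≡ 9, so v_5 = 9^{−1} = 3 (mod 13).
  v = [10, 1, 6, 6, 3].
Step 2: syndromes of r = [4, 10, 9, 6, 12] (all sums mod 13).
  S_0 = Σ v_i r_i = 10·4 + 1·10 + 6·9 + 6·6 + 3·12 = 176 ≡ 7.
  S_1 = Σ v_i α_i r_i = 10·12·4 + 1·7·10 + 6·6·9 + 6·3·6 + 3·9·12 = 1306 ≡ 6.
  α_i^2 mod 13 = [1, 10, 10, 9, 3].
  S_2 = Σ v_i α_i^2 r_i = 10·1·4 + 1·10·10 + 6·10·9 + 6·9·6 + 3·3·12 = 1112 ≡ 7.
  S = (7, 6, 7) ≠ 0, so r is not a codeword (an error is present).
Step 3: locate the error. For a single error e at position i, S_ℓ = v_i·e·α_i^ℓ, so α_err = S_1/S_0.
  S_0^{−1} = 7^{−1} = 2 (mod 13), so α_err = 6·2 = 12 ≡ 12 = α_1. Error position i = 1.
  Consistency check: S_2/S_1 = 7·11 = 77 ≡ 12 = α_err ✓ (single-error assumption holds).
Step 4: error magnitude e = S_0/v_1 = S_0·∏_{j≠1}(α_1 − α_j) = 7·4 = 28 ≡ 2 (mod 13).
Step 5: correct position 1: c_1 = r_1 − e = 4 − 2 ≡ 2 (mod 13). Hence c = [2, 10, 9, 6, 12].
  Check: interpolating c through the α_i gives m(x) = 3 + 1·x (degree < 2) with m(α_i) = c_i for every i, so c is indeed a codeword.


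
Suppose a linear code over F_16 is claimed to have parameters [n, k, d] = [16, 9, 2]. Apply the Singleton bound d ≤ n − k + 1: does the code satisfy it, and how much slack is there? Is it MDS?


Singleton RHS = n − k + 1 = 8, slack = 6, bound satisfied, not MDS.

Singleton bound: d ≤ n − k + 1.
Here n = 16, k = 9, so n − k + 1 = 8.
Given d = 2, check d ≤ 8: YES.
Slack = (n − k + 1) − d = 6.
The code is NOT MDS (slack = 6 > 0).
Description: the claimed parameters are [16, 9, 2]_16; such a code would be non-MDS.


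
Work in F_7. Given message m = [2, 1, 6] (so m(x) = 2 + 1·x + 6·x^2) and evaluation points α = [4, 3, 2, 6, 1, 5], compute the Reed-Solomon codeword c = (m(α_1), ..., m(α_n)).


c = [4, 3, 0, 0, 2, 3]

Message polynomial: m(x) = 2 + 1·x + 6·x^2 (mod 7).
For each evaluation point α_i, compute m(α_i) mod 7:
  α_1 = 4: Horner steps 6 → 4 → 4, so m(4) = 4.
  α_2 = 3: Horner steps 6 → 5 → 3, so m(3) = 3.
  α_3 = 2: Horner steps 6 → 6 → 0, so m(2) = 0.
  α_4 = 6: Horner steps 6 → 2 → 0, so m(6) = 0.
  α_5 = 1: Horner steps 6 → 0 → 2, so m(1) = 2.
  α_6 = 5: Horner steps 6 → 3 → 3, so m(5) = 3.
Codeword c = [4, 3, 0, 0, 2, 3] ∈ F_7^6.


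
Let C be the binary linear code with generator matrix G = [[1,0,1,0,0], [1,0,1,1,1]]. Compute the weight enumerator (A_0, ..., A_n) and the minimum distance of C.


Weight distribution: A_0 = 1, A_2 = 2, A_4 = 1. Minimum distance d = 2.

Enumerate all 2^2 = 4 messages m ∈ F_2^2.
For each, compute codeword c = mG in F_2^5, then tally its weight.
  m = 00 → c = 00000, weight = 0.
  m = 10 → c = 10100, weight = 2.
  m = 01 → c = 10111, weight = 4.
  m = 11 → c = 00011, weight = 2.
Tally weights:
  weight 0: 1 codewords.
  weight 2: 2 codewords.
  weight 4: 1 codewords.
Minimum distance d = smallest w > 0 with A_w > 0 = 2.
Sanity: Σ A_w = 4 = 2^2 = 4 ✓.


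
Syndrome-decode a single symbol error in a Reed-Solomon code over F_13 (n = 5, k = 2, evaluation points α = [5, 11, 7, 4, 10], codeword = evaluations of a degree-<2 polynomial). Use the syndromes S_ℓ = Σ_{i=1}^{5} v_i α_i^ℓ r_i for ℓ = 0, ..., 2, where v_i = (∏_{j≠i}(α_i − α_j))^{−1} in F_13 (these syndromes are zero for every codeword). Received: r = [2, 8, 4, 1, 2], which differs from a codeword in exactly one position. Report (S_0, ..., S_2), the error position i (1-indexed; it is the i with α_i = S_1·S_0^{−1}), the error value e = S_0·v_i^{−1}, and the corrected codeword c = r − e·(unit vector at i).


S = (8, 2, 7), error at position 5, error magnitude e = 8, c = [2, 8, 4, 1, 7].

Step 1: column multipliers v_i = (∏_{j≠i}(α_i − α_j))^{−1} mod 13.
  i = 1 (α = 5): (5−11)(5−7)(5−4)(5−10) = (−6)·(−2)·1·(−5) = −60 ≡ 5, so v_1 = 5^{−1} = 8 (mod 13).
  i = 2 (α = 11): (11−5)(11−7)(11−4)(11−10) = 6·4·7·1 = 168 ≡ 12, so v_2 = 12^{−1} = 12 (mod 13).
  i = 3 (α = 7): (7−5)(7−11)(7−4)(7−10) = 2·(−4)·3·(−3) = 72 ≡ 7, so v_3 = 7^{−1} = 2 (mod 13).
  i = 4 (α = 4): (4−5)(4−11)(4−7)(4−10) = (−1)·(−7)·(−3)·(−6) = 126 ≡ 9, so v_4 = 9^{−1} = 3 (mod 13).
  i = 5 (α = 10): (10−5)(10−11)(10−7)(10−4) = 5·(−1)·3·6 = −90 ≡ 1, so v_5 = 1^{−1} = 1 (mod 13).
  v = [8, 12, 2, 3, 1].
Step 2: syndromes of r = [2, 8, 4, 1, 2] (all sums mod 13).
  S_0 = Σ v_i r_i = 8·2 + 12·8 + 2·4 + 3·1 + 1·2 = 125 ≡ 8.
  S_1 = Σ v_i α_i r_i = 8·5·2 + 12·11·8 + 2·7·4 + 3·4·1 + 1·10·2 = 1224 ≡ 2.
  α_i^2 mod 13 = [12, 4, 10, 3, 9].
  S_2 = Σ v_i α_i^2 r_i = 8·12·2 + 12·4·8 + 2·10·4 + 3·3·1 + 1·9·2 = 683 ≡ 7.
  S = (8, 2, 7) ≠ 0, so r is not a codeword (an error is present).
Step 3: locate the error. For a single error e at position i, S_ℓ = v_i·e·α_i^ℓ, so α_err = S_1/S_0.
  S_0^{−1} = 8^{−1} = 5 (mod 13), so α_err = 2·5 = 10 ≡ 10 = α_5. Error position i = 5.
  Consistency check: S_2/S_1 = 7·7 = 49 ≡ 10 = α_err ✓ (single-error assumption holds).
Step 4: error magnitude e = S_0/v_5 = S_0·∏_{j≠5}(α_5 − α_j) = 8·1 = 8 ≡ 8 (mod 13).
Step 5: correct position 5: c_5 = r_5 − e = 2 − 8 ≡ 7 (mod 13). Hence c = [2, 8, 4, 1, 7].
  Check: interpolating c through the α_i gives m(x) = 10 + 1·x (degree < 2) with m(α_i) = c_i for every i, so c is indeed a codeword.


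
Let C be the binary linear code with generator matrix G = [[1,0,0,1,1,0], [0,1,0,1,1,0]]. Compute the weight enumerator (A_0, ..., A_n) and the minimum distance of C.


Weight distribution: A_0 = 1, A_2 = 1, A_3 = 2. Minimum distance d = 2.

Enumerate all 2^2 = 4 messages m ∈ F_2^2.
For each, compute codeword c = mG in F_2^6, then tally its weight.
  m = 00 → c = 000000, weight = 0.
  m = 10 → c = 100110, weight = 3.
  m = 01 → c = 010110, weight = 3.
  m = 11 → c = 110000, weight = 2.
Tally weights:
  weight 0: 1 codewords.
  weight 2: 1 codewords.
  weight 3: 2 codewords.
Minimum distance d = smallest w > 0 with A_w > 0 = 2.
Sanity: Σ A_w = 4 = 2^2 = 4 ✓.


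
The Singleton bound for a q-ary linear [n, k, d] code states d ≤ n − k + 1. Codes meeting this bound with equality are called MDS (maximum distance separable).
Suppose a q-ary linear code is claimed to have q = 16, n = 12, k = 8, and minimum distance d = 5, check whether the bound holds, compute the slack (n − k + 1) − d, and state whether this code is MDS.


Singleton RHS = n − k + 1 = 5, slack = 0, bound satisfied, MDS.

Singleton bound: d ≤ n − k + 1.
Here n = 12, k = 8, so n − k + 1 = 5.
Given d = 5, check d ≤ 5: YES.
Slack = (n − k + 1) − d = 0.
The code is MDS (slack = 0).
Description: the claimed parameters are [12, 8, 5]_16; such a code would be MDS (meets Singleton bound).


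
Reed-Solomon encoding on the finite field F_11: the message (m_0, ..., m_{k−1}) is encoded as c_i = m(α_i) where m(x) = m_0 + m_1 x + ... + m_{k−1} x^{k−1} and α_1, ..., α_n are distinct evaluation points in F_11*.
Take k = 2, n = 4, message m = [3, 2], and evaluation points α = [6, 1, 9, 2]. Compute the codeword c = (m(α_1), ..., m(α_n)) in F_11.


c = [4, 5, 10, 7]

Message polynomial: m(x) = 3 + 2·x (mod 11).
For each evaluation point α_i, compute m(α_i) mod 11:
  α_1 = 6: Horner steps 2 → 4, so m(6) = 4.
  α_2 = 1: Horner steps 2 → 5, so m(1) = 5.
  α_3 = 9: Horner steps 2 → 10, so m(9) = 10.
  α_4 = 2: Horner steps 2 → 7, so m(2) = 7.
Codeword c = [4, 5, 10, 7] ∈ F_11^4.


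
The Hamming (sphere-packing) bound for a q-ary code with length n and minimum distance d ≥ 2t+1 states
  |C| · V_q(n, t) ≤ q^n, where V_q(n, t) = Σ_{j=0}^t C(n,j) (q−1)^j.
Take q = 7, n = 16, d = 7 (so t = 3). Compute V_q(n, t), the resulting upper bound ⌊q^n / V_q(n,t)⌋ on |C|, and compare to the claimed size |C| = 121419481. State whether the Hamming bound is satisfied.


V_q(n, t) = 125377, q^n = 33232930569601, Hamming bound = 265064011, |C| = 121419481 ≤ bound (satisfied).

Step 1: Compute V_q(n, t) = Σ_{j=0}^3 C(n, j) (q−1)^j.
  j = 0: C(16,0)·(6)^0 = 1·1 = 1.
  j = 1: C(16,1)·(6)^1 = 16·6 = 96.
  j = 2: C(16,2)·(6)^2 = 120·36 = 4320.
  j = 3: C(16,3)·(6)^3 = 560·216 = 120960.
  V_q(n, t) = 1 + 96 + 4320 + 120960 = 125377.
Step 2: q^n = 7^16 = 33232930569601.
Step 3: Hamming bound ⌊q^n / V_q(n,t)⌋ = ⌊33232930569601/125377⌋ = 265064011.
Step 4: Compare |C| = 121419481 to 265064011: satisfied.
The claimed |C| lies below the Hamming bound.


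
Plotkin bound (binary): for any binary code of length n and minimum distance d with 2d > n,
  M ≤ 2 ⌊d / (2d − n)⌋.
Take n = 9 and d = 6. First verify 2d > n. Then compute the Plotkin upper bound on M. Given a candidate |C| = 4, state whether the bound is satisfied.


Plotkin bound M ≤ 4; given |C| = 4 ≤ bound (satisfied).

Check applicability: 2d = 12, n = 9.
2d − n = 3 > 0, so Plotkin applies.
Compute d/(2d−n) = 6/3 ≈ 2.0000.
⌊d/(2d−n)⌋ = 2.
Plotkin bound: M ≤ 2·2 = 4.
Given |C| = 4, check: satisfied.
This |C| is at the Plotkin bound.


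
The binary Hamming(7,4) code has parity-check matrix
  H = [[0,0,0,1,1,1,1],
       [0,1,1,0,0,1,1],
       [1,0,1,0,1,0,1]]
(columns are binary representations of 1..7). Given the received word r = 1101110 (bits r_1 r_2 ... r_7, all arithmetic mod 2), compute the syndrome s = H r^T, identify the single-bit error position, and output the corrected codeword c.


s = (1, 0, 0)^T, error position = 4, corrected codeword c = 1100110

Compute s = H r^T mod 2 one row at a time:
  s_1 = 1 + 1 + 1 + 0 = 3 ≡ 1 (mod 2).
  s_2 = 1 + 0 + 1 + 0 = 2 ≡ 0 (mod 2).
  s_3 = 1 + 0 + 1 + 0 = 2 ≡ 0 (mod 2).
s = (1, 0, 0)^T — this equals column 4 of H (binary 100), so error is at position 4.
Correct: flip bit 4 of r = 1101110 to get c = 1100110.


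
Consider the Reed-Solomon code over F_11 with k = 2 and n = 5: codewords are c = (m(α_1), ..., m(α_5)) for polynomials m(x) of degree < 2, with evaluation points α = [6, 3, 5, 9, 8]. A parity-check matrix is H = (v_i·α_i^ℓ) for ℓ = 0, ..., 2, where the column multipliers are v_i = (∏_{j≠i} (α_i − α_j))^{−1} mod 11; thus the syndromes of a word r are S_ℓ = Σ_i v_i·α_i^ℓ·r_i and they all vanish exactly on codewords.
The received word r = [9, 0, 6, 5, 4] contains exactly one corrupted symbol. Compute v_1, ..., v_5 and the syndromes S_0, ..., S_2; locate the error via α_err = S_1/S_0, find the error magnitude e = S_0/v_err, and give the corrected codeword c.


S = (7, 8, 6), error at position 4, error magnitude e = 9, c = [9, 0, 6, 7, 4].

Step 1: column multipliers v_i = (∏_{j≠i}(α_i − α_j))^{−1} mod 11.
  i = 1 (α = 6): (6−3)(6−5)(6−9)(6−8) = 3·1·(−3)·(−2) = 18 ≡ 7, so v_1 = 7^{−1} = 8 (mod 11).
  i = 2 (α = 3): (3−6)(3−5)(3−9)(3−8) = (−3)·(−2)·(−6)·(−5) = 180 ≡ 4, so v_2 = 4^{−1} = 3 (mod 11).
  i = 3 (α = 5): (5−6)(5−3)(5−9)(5−8) = (−1)·2·(−4)·(−3) = −24 ≡ 9, so v_3 = 9^{−1} = 5 (mod 11).
  i = 4 (α = 9): (9−6)(9−3)(9−5)(9−8) = 3·6·4·1 = 72 ≡ 6, so v_4 = 6^{−1} = 2 (mod 11).
  i = 5 (α = 8): (8−6)(8−3)(8−5)(8−9) = 2·5·3·(−1) = −30 ≡ 3, so v_5 = 3^{−1} = 4 (mod 11).
  v = [8, 3, 5, 2, 4].
Step 2: syndromes of r = [9, 0, 6, 5, 4] (all sums mod 11).
  S_0 = Σ v_i r_i = 8·9 + 3·0 + 5·6 + 2·5 + 4·4 = 128 ≡ 7.
  S_1 = Σ v_i α_i r_i = 8·6·9 + 3·3·0 + 5·5·6 + 2·9·5 + 4·8·4 = 800 ≡ 8.
  α_i^2 mod 11 = [3, 9, 3, 4, 9].
  S_2 = Σ v_i α_i^2 r_i = 8·3·9 + 3·9·0 + 5·3·6 + 2·4·5 + 4·9·4 = 490 ≡ 6.
  S = (7, 8, 6) ≠ 0, so r is not a codeword (an error is present).
Step 3: locate the error. For a single error e at position i, S_ℓ = v_i·e·α_i^ℓ, so α_err = S_1/S_0.
  S_0^{−1} = 7^{−1} = 8 (mod 11), so α_err = 8·8 = 64 ≡ 9 = α_4. Error position i = 4.
  Consistency check: S_2/S_1 = 6·7 = 42 ≡ 9 = α_err ✓ (single-error assumption holds).
Step 4: error magnitude e = S_0/v_4 = S_0·∏_{j≠4}(α_4 − α_j) = 7·6 = 42 ≡ 9 (mod 11).
Step 5: correct position 4: c_4 = r_4 − e = 5 − 9 ≡ 7 (mod 11). Hence c = [9, 0, 6, 7, 4].
  Check: interpolating c through the α_i gives m(x) = 2 + 3·x (degree < 2) with m(α_i) = c_i for every i, so c is indeed a codeword.


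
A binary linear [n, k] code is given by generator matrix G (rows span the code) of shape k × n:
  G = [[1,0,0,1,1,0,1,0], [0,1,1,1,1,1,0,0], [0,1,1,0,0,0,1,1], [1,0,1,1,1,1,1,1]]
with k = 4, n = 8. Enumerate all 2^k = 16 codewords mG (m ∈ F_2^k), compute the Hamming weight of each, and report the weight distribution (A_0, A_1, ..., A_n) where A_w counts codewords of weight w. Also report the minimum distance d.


Weight distribution: A_0 = 1, A_2 = 1, A_3 = 3, A_4 = 5, A_5 = 4, A_6 = 1, A_7 = 1. Minimum distance d = 2.

Enumerate all 2^4 = 16 messages m ∈ F_2^4.
For each, compute codeword c = mG in F_2^8, then tally its weight.
  m = 0000 → c = 00000000, weight = 0.
  m = 1000 → c = 10011010, weight = 4.
  m = 0100 → c = 01111100, weight = 5.
  m = 1100 → c = 11100110, weight = 5.
  m = 0010 → c = 01100011, weight = 4.
  m = 1010 → c = 11111001, weight = 6.
  m = 0110 → c = 00011111, weight = 5.
  m = 1110 → c = 10000101, weight = 3.
  m = 0001 → c = 10111111, weight = 7.
  m = 1001 → c = 00100101, weight = 3.
  m = 0101 → c = 11000011, weight = 4.
  m = 1101 → c = 01011001, weight = 4.
  m = 0011 → c = 11011100, weight = 5.
  m = 1011 → c = 01000110, weight = 3.
  m = 0111 → c = 10100000, weight = 2.
  m = 1111 → c = 00111010, weight = 4.
Tally weights:
  weight 0: 1 codewords.
  weight 2: 1 codewords.
  weight 3: 3 codewords.
  weight 4: 5 codewords.
  weight 5: 4 codewords.
  weight 6: 1 codewords.
  weight 7: 1 codewords.
Minimum distance d = smallest w > 0 with A_w > 0 = 2.
Sanity: Σ A_w = 16 = 2^4 = 16 ✓.


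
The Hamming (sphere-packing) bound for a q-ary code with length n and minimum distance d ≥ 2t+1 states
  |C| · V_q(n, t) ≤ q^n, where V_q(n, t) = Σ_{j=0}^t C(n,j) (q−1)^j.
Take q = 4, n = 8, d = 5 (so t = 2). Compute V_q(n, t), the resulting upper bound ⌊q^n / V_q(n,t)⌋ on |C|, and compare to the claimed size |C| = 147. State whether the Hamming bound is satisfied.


V_q(n, t) = 277, q^n = 65536, Hamming bound = 236, |C| = 147 ≤ bound (satisfied).

Step 1: Compute V_q(n, t) = Σ_{j=0}^2 C(n, j) (q−1)^j.
  j = 0: C(8,0)·(3)^0 = 1·1 = 1.
  j = 1: C(8,1)·(3)^1 = 8·3 = 24.
  j = 2: C(8,2)·(3)^2 = 28·9 = 252.
  V_q(n, t) = 1 + 24 + 252 = 277.
Step 2: q^n = 4^8 = 65536.
Step 3: Hamming bound ⌊q^n / V_q(n,t)⌋ = ⌊65536/277⌋ = 236.
Step 4: Compare |C| = 147 to 236: satisfied.
The claimed |C| lies below the Hamming bound.


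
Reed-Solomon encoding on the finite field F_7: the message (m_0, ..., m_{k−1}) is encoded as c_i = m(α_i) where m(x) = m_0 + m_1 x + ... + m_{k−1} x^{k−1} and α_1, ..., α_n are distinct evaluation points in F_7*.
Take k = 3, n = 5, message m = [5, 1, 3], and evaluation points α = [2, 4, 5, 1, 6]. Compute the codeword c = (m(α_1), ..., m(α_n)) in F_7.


c = [5, 1, 1, 2, 0]

Message polynomial: m(x) = 5 + 1·x + 3·x^2 (mod 7).
For each evaluation point α_i, compute m(α_i) mod 7:
  α_1 = 2: Horner steps 3 → 0 → 5, so m(2) = 5.
  α_2 = 4: Horner steps 3 → 6 → 1, so m(4) = 1.
  α_3 = 5: Horner steps 3 → 2 → 1, so m(5) = 1.
  α_4 = 1: Horner steps 3 → 4 → 2, so m(1) = 2.
  α_5 = 6: Horner steps 3 → 5 → 0, so m(6) = 0.
Codeword c = [5, 1, 1, 2, 0] ∈ F_7^5.


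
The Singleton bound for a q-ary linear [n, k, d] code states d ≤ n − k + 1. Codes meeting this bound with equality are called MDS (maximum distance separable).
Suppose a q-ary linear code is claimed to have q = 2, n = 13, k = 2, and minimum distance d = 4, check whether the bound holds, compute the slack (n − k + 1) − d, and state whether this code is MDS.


Singleton RHS = n − k + 1 = 12, slack = 8, bound satisfied, not MDS.

Singleton bound: d ≤ n − k + 1.
Here n = 13, k = 2, so n − k + 1 = 12.
Given d = 4, check d ≤ 12: YES.
Slack = (n − k + 1) − d = 8.
The code is NOT MDS (slack = 8 > 0).
Description: the claimed parameters are [13, 2, 4]_2; such a code would be non-MDS.


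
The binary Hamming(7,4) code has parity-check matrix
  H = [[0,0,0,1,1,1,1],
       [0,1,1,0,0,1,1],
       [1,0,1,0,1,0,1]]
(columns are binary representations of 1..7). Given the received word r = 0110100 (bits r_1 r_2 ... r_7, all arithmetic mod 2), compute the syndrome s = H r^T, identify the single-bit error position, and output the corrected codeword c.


s = (1, 0, 0)^T, error position = 4, corrected codeword c = 0111100

Compute s = H r^T mod 2 one row at a time:
  s_1 = 0 + 1 + 0 + 0 = 1 ≡ 1 (mod 2).
  s_2 = 1 + 1 + 0 + 0 = 2 ≡ 0 (mod 2).
  s_3 = 0 + 1 + 1 + 0 = 2 ≡ 0 (mod 2).
s = (1, 0, 0)^T — this equals column 4 of H (binary 100), so error is at position 4.
Correct: flip bit 4 of r = 0110100 to get c = 0111100.


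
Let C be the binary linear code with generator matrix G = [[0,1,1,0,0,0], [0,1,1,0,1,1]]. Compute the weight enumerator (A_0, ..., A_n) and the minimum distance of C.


Weight distribution: A_0 = 1, A_2 = 2, A_4 = 1. Minimum distance d = 2.

Enumerate all 2^2 = 4 messages m ∈ F_2^2.
For each, compute codeword c = mG in F_2^6, then tally its weight.
  m = 00 → c = 000000, weight = 0.
  m = 10 → c = 011000, weight = 2.
  m = 01 → c = 011011, weight = 4.
  m = 11 → c = 000011, weight = 2.
Tally weights:
  weight 0: 1 codewords.
  weight 2: 2 codewords.
  weight 4: 1 codewords.
Minimum distance d = smallest w > 0 with A_w > 0 = 2.
Sanity: Σ A_w = 4 = 2^2 = 4 ✓.


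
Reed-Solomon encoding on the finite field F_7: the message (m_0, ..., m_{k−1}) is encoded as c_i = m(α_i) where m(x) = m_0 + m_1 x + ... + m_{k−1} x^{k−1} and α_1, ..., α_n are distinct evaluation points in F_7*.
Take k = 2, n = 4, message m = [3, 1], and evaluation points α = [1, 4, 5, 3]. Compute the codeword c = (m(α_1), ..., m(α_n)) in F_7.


c = [4, 0, 1, 6]

Message polynomial: m(x) = 3 + 1·x (mod 7).
For each evaluation point α_i, compute m(α_i) mod 7:
  α_1 = 1: Horner steps 1 → 4, so m(1) = 4.
  α_2 = 4: Horner steps 1 → 0, so m(4) = 0.
  α_3 = 5: Horner steps 1 → 1, so m(5) = 1.
  α_4 = 3: Horner steps 1 → 6, so m(3) = 6.
Codeword c = [4, 0, 1, 6] ∈ F_7^4.


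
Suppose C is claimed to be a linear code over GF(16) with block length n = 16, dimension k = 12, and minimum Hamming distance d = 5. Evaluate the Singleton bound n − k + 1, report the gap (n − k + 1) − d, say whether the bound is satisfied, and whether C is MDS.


Singleton RHS = n − k + 1 = 5, slack = 0, bound satisfied, MDS.

Singleton bound: d ≤ n − k + 1.
Here n = 16, k = 12, so n − k + 1 = 5.
Given d = 5, check d ≤ 5: YES.
Slack = (n − k + 1) − d = 0.
The code is MDS (slack = 0).
Description: the claimed parameters are [16, 12, 5]_16; such a code would be MDS (meets Singleton bound).


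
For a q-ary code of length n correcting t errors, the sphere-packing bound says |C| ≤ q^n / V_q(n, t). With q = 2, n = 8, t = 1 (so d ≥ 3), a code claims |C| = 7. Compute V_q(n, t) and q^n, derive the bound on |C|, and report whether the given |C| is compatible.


V_q(n, t) = 9, q^n = 256, Hamming bound = 28, |C| = 7 ≤ bound (satisfied).

Step 1: Compute V_q(n, t) = Σ_{j=0}^1 C(n, j) (q−1)^j.
  j = 0: C(8,0)·(1)^0 = 1·1 = 1.
  j = 1: C(8,1)·(1)^1 = 8·1 = 8.
  V_q(n, t) = 1 + 8 = 9.
Step 2: q^n = 2^8 = 256.
Step 3: Hamming bound ⌊q^n / V_q(n,t)⌋ = ⌊256/9⌋ = 28.
Step 4: Compare |C| = 7 to 28: satisfied.
The claimed |C| lies below the Hamming bound.


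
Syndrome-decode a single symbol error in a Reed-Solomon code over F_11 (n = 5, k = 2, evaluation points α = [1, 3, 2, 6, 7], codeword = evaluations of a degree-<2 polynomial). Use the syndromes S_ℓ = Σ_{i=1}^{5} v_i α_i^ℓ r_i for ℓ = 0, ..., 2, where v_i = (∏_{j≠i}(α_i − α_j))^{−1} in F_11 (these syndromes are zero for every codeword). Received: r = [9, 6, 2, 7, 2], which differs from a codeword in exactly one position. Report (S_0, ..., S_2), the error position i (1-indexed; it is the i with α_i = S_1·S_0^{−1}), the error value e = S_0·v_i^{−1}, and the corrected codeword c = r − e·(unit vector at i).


S = (9, 8, 1), error at position 5, error magnitude e = 2, c = [9, 6, 2, 7, 0].

Step 1: column multipliers v_i = (∏_{j≠i}(α_i − α_j))^{−1} mod 11.
  i = 1 (α = 1): (1−3)(1−2)(1−6)(1−7) = (−2)·(−1)·(−5)·(−6) = 60 ≡ 5, so v_1 = 5^{−1} = 9 (mod 11).
  i = 2 (α = 3): (3−1)(3−2)(3−6)(3−7) = 2·1·(−3)·(−4) = 24 ≡ 2, so v_2 = 2^{−1} = 6 (mod 11).
  i = 3 (α = 2): (2−1)(2−3)(2−6)(2−7) = 1·(−1)·(−4)·(−5) = −20 ≡ 2, so v_3 = 2^{−1} = 6 (mod 11).
  i = 4 (α = 6): (6−1)(6−3)(6−2)(6−7) = 5·3·4·(−1) = −60 ≡ 6, so v_4 = 6^{−1} = 2 (mod 11).
  i = 5 (α = 7): (7−1)(7−3)(7−2)(7−6) = 6·4·5·1 = 120 ≡ 10, so v_5 = 10^{−1} = 10 (mod 11).
  v = [9, 6, 6, 2, 10].
Step 2: syndromes of r = [9, 6, 2, 7, 2] (all sums mod 11).
  S_0 = Σ v_i r_i = 9·9 + 6·6 + 6·2 + 2·7 + 10·2 = 163 ≡ 9.
  S_1 = Σ v_i α_i r_i = 9·1·9 + 6·3·6 + 6·2·2 + 2·6·7 + 10·7·2 = 437 ≡ 8.
  α_i^2 mod 11 = [1, 9, 4, 3, 5].
  S_2 = Σ v_i α_i^2 r_i = 9·1·9 + 6·9·6 + 6·4·2 + 2·3·7 + 10·5·2 = 595 ≡ 1.
  S = (9, 8, 1) ≠ 0, so r is not a codeword (an error is present).
Step 3: locate the error. For a single error e at position i, S_ℓ = v_i·e·α_i^ℓ, so α_err = S_1/S_0.
  S_0^{−1} = 9^{−1} = 5 (mod 11), so α_err = 8·5 = 40 ≡ 7 = α_5. Error position i = 5.
  Consistency check: S_2/S_1 = 1·7 = 7 ≡ 7 = α_err ✓ (single-error assumption holds).
Step 4: error magnitude e = S_0/v_5 = S_0·∏_{j≠5}(α_5 − α_j) = 9·10 = 90 ≡ 2 (mod 11).
Step 5: correct position 5: c_5 = r_5 − e = 2 − 2 ≡ 0 (mod 11). Hence c = [9, 6, 2, 7, 0].
  Check: interpolating c through the α_i gives m(x) = 5 + 4·x (degree < 2) with m(α_i) = c_i for every i, so c is indeed a codeword.


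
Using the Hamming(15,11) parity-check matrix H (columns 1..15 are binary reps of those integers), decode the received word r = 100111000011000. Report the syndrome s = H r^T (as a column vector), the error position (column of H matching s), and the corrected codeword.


s = (0, 0, 0, 1)^T, error position = 1, corrected codeword c = 000111000011000

Compute s = H r^T mod 2 one row at a time:
  s_1 = 0 + 0 + 0 + 1 + 1 + 0 + 0 + 0 = 2 ≡ 0 (mod 2).
  s_2 = 1 + 1 + 1 + 0 + 1 + 0 + 0 + 0 = 4 ≡ 0 (mod 2).
  s_3 = 0 + 0 + 1 + 0 + 0 + 1 + 0 + 0 = 2 ≡ 0 (mod 2).
  s_4 = 1 + 0 + 1 + 0 + 0 + 1 + 0 + 0 = 3 ≡ 1 (mod 2).
s = (0, 0, 0, 1)^T — this equals column 1 of H (binary 0001), so error is at position 1.
Correct: flip bit 1 of r = 100111000011000 to get c = 000111000011000.


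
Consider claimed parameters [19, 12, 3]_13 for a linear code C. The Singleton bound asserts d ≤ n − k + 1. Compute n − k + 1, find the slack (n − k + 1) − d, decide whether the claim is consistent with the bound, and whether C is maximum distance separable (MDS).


Singleton RHS = n − k + 1 = 8, slack = 5, bound satisfied, not MDS.

Singleton bound: d ≤ n − k + 1.
Here n = 19, k = 12, so n − k + 1 = 8.
Given d = 3, check d ≤ 8: YES.
Slack = (n − k + 1) − d = 5.
The code is NOT MDS (slack = 5 > 0).
Description: the claimed parameters are [19, 12, 3]_13; such a code would be non-MDS.


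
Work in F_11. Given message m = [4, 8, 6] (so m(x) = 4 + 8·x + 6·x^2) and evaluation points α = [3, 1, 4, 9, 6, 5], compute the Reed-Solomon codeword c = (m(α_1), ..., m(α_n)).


c = [5, 7, 0, 1, 4, 7]

Message polynomial: m(x) = 4 + 8·x + 6·x^2 (mod 11).
For each evaluation point α_i, compute m(α_i) mod 11:
  α_1 = 3: Horner steps 6 → 4 → 5, so m(3) = 5.
  α_2 = 1: Horner steps 6 → 3 → 7, so m(1) = 7.
  α_3 = 4: Horner steps 6 → 10 → 0, so m(4) = 0.
  α_4 = 9: Horner steps 6 → 7 → 1, so m(9) = 1.
  α_5 = 6: Horner steps 6 → 0 → 4, so m(6) = 4.
  α_6 = 5: Horner steps 6 → 5 → 7, so m(5) = 7.
Codeword c = [5, 7, 0, 1, 4, 7] ∈ F_11^6.


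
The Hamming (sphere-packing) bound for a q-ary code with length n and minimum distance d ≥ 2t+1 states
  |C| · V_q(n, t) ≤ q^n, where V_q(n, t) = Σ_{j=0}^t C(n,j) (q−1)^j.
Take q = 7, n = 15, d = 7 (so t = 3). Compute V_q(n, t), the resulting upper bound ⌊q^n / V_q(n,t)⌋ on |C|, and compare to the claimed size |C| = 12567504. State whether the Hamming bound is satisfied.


V_q(n, t) = 102151, q^n = 4747561509943, Hamming bound = 46475918, |C| = 12567504 ≤ bound (satisfied).

Step 1: Compute V_q(n, t) = Σ_{j=0}^3 C(n, j) (q−1)^j.
  j = 0: C(15,0)·(6)^0 = 1·1 = 1.
  j = 1: C(15,1)·(6)^1 = 15·6 = 90.
  j = 2: C(15,2)·(6)^2 = 105·36 = 3780.
  j = 3: C(15,3)·(6)^3 = 455·216 = 98280.
  V_q(n, t) = 1 + 90 + 3780 + 98280 = 102151.
Step 2: q^n = 7^15 = 4747561509943.
Step 3: Hamming bound ⌊q^n / V_q(n,t)⌋ = ⌊4747561509943/102151⌋ = 46475918.
Step 4: Compare |C| = 12567504 to 46475918: satisfied.
The claimed |C| lies below the Hamming bound.


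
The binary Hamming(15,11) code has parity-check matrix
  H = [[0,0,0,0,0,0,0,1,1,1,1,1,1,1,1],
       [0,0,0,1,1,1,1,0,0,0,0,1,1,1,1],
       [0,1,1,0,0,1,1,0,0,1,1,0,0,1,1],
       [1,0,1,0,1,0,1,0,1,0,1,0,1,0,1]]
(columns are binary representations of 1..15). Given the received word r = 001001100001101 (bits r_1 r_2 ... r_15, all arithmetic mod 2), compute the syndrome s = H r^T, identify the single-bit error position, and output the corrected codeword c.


s = (1, 1, 0, 0)^T, error position = 12, corrected codeword c = 001001100000101

Compute s = H r^T mod 2 one row at a time:
  s_1 = 0 + 0 + 0 + 0 + 1 + 1 + 0 + 1 = 3 ≡ 1 (mod 2).
  s_2 = 0 + 0 + 1 + 1 + 1 + 1 + 0 + 1 = 5 ≡ 1 (mod 2).
  s_3 = 0 + 1 + 1 + 1 + 0 + 0 + 0 + 1 = 4 ≡ 0 (mod 2).
  s_4 = 0 + 1 + 0 + 1 + 0 + 0 + 1 + 1 = 4 ≡ 0 (mod 2).
s = (1, 1, 0, 0)^T — this equals column 12 of H (binary 1100), so error is at position 12.
Correct: flip bit 12 of r = 001001100001101 to get c = 001001100000101.


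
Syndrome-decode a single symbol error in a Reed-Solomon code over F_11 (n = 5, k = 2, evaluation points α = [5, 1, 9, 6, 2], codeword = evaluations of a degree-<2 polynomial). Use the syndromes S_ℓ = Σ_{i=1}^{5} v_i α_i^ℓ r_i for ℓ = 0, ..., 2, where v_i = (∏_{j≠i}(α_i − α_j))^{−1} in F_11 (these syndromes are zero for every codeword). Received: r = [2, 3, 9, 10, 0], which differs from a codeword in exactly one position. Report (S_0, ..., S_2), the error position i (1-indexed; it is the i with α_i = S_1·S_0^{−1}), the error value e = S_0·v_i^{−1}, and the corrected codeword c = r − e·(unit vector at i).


S = (8, 6, 10), error at position 3, error magnitude e = 8, c = [2, 3, 1, 10, 0].

Step 1: column multipliers v_i = (∏_{j≠i}(α_i − α_j))^{−1} mod 11.
  i = 1 (α = 5): (5−1)(5−9)(5−6)(5−2) = 4·(−4)·(−1)·3 = 48 ≡ 4, so v_1 = 4^{−1} = 3 (mod 11).
  i = 2 (α = 1): (1−5)(1−9)(1−6)(1−2) = (−4)·(−8)·(−5)·(−1) = 160 ≡ 6, so v_2 = 6^{−1} = 2 (mod 11).
  i = 3 (α = 9): (9−5)(9−1)(9−6)(9−2) = 4·8·3·7 = 672 ≡ 1, so v_3 = 1^{−1} = 1 (mod 11).
  i = 4 (α = 6): (6−5)(6−1)(6−9)(6−2) = 1·5·(−3)·4 = −60 ≡ 6, so v_4 = 6^{−1} = 2 (mod 11).
  i = 5 (α = 2): (2−5)(2−1)(2−9)(2−6) = (−3)·1·(−7)·(−4) = −84 ≡ 4, so v_5 = 4^{−1} = 3 (mod 11).
  v = [3, 2, 1, 2, 3].
Step 2: syndromes of r = [2, 3, 9, 10, 0] (all sums mod 11).
  S_0 = Σ v_i r_i = 3·2 + 2·3 + 1·9 + 2·10 + 3·0 = 41 ≡ 8.
  S_1 = Σ v_i α_i r_i = 3·5·2 + 2·1·3 + 1·9·9 + 2·6·10 + 3·2·0 = 237 ≡ 6.
  α_i^2 mod 11 = [3, 1, 4, 3, 4].
  S_2 = Σ v_i α_i^2 r_i = 3·3·2 + 2·1·3 + 1·4·9 + 2·3·10 + 3·4·0 = 120 ≡ 10.
  S = (8, 6, 10) ≠ 0, so r is not a codeword (an error is present).
Step 3: locate the error. For a single error e at position i, S_ℓ = v_i·e·α_i^ℓ, so α_err = S_1/S_0.
  S_0^{−1} = 8^{−1} = 7 (mod 11), so α_err = 6·7 = 42 ≡ 9 = α_3. Error position i = 3.
  Consistency check: S_2/S_1 = 10·2 = 20 ≡ 9 = α_err ✓ (single-error assumption holds).
Step 4: error magnitude e = S_0/v_3 = S_0·∏_{j≠3}(α_3 − α_j) = 8·1 = 8 ≡ 8 (mod 11).
Step 5: correct position 3: c_3 = r_3 − e = 9 − 8 ≡ 1 (mod 11). Hence c = [2, 3, 1, 10, 0].
  Check: interpolating c through the α_i gives m(x) = 6 + 8·x (degree < 2) with m(α_i) = c_i for every i, so c is indeed a codeword.


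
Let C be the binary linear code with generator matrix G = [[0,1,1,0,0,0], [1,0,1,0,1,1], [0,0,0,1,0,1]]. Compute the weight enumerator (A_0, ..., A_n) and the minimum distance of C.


Weight distribution: A_0 = 1, A_2 = 2, A_4 = 5. Minimum distance d = 2.

Enumerate all 2^3 = 8 messages m ∈ F_2^3.
For each, compute codeword c = mG in F_2^6, then tally its weight.
  m = 000 → c = 000000, weight = 0.
  m = 100 → c = 011000, weight = 2.
  m = 010 → c = 101011, weight = 4.
  m = 110 → c = 110011, weight = 4.
  m = 001 → c = 000101, weight = 2.
  m = 101 → c = 011101, weight = 4.
  m = 011 → c = 101110, weight = 4.
  m = 111 → c = 110110, weight = 4.
Tally weights:
  weight 0: 1 codewords.
  weight 2: 2 codewords.
  weight 4: 5 codewords.
Minimum distance d = smallest w > 0 with A_w > 0 = 2.
Sanity: Σ A_w = 8 = 2^3 = 8 ✓.


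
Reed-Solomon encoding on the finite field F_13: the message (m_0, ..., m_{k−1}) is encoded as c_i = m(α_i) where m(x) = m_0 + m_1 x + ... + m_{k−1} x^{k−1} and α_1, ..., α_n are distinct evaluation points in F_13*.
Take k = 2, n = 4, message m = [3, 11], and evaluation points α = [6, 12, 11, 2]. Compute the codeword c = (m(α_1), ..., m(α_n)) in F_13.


c = [4, 5, 7, 12]

Message polynomial: m(x) = 3 + 11·x (mod 13).
For each evaluation point α_i, compute m(α_i) mod 13:
  α_1 = 6: Horner steps 11 → 4, so m(6) = 4.
  α_2 = 12: Horner steps 11 → 5, so m(12) = 5.
  α_3 = 11: Horner steps 11 → 7, so m(11) = 7.
  α_4 = 2: Horner steps 11 → 12, so m(2) = 12.
Codeword c = [4, 5, 7, 12] ∈ F_13^4.
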